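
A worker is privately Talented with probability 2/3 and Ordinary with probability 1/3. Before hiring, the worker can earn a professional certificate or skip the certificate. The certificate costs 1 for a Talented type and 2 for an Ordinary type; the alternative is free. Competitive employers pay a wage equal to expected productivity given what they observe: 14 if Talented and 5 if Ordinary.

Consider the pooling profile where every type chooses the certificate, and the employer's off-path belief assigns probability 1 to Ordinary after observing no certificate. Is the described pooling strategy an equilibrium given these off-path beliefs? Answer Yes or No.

Yes

On path, the employer holds the prior and pays 2/3·14 + 1/3·5 = 11. Off path (no certificate), believing Ordinary, it pays 5.
Talented: the certificate nets 11 − 1 = 10; no certificate nets 5. Talented stays.
Ordinary: the certificate nets 11 − 2 = 9; no certificate nets 5. Ordinary stays.
No type deviates, so pooling is sustained.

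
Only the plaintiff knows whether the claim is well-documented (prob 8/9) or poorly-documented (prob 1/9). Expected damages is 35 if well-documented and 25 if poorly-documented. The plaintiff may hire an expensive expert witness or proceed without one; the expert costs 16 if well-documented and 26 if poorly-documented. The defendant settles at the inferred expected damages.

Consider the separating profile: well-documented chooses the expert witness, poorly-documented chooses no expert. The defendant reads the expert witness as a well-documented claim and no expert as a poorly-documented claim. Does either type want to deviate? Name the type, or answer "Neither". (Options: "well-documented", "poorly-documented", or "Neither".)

well-documented

The expert witness pays 35; no expert pays 25.
well-documented: assigned the expert witness, nets 35 − 16 = 19; deviating to no expert nets 25.
poorly-documented: assigned no expert, nets 25; deviating to the expert witness nets 35 − 26 = 9.
The well-documented type gains 6 by deviating.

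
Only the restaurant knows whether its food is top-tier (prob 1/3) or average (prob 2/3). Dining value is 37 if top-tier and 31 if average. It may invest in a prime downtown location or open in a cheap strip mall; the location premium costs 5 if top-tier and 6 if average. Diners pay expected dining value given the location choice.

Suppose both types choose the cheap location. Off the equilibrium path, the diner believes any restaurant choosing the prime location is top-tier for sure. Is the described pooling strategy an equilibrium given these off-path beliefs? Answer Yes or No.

On path, the diner holds the prior and pays 1/3·37 + 2/3·31 = 33. Off path (the prime location), believing top-tier, it pays 37.
top-tier: the cheap location nets 33; the prime location nets 37 − 5 = 32. top-tier stays.
average: the cheap location nets 33; the prime location nets 37 − 6 = 31. average stays.
No type deviates, so pooling is sustained.

Yes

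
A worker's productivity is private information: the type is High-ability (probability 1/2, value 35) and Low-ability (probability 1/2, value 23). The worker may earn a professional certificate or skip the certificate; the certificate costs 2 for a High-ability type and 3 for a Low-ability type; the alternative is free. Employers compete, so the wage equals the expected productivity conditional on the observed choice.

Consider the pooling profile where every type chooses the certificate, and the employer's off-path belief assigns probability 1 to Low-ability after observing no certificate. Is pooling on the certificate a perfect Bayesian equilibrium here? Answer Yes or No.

On path, the employer holds the prior and pays 1/2·35 + 1/2·23 = 29. Off path (no certificate), believing Low-ability, it pays 23.
High-ability: the certificate nets 29 − 2 = 27; no certificate nets 23. High-ability stays.
Low-ability: the certificate nets 29 − 3 = 26; no certificate nets 23. Low-ability stays.
No type deviates, so pooling is sustained.

Yes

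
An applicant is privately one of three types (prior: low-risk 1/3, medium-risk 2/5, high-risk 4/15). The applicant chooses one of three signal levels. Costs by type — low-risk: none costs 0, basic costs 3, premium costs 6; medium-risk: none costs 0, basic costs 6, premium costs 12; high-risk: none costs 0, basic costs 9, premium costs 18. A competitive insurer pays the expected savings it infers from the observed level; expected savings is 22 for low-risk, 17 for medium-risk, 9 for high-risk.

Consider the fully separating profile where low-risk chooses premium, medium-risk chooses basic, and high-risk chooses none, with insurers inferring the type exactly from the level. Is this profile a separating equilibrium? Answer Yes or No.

Yes

Separating rebates: premium → 22, basic → 17, none → 9.
low-risk (assigned premium): none: 9 − 0 = 9; basic: 17 − 3 = 14; premium: 22 − 6 = 16. low-risk stays.
medium-risk (assigned basic): none: 9 − 0 = 9; basic: 17 − 6 = 11; premium: 22 − 12 = 10. medium-risk stays.
high-risk (assigned none): none: 9 − 0 = 9; basic: 17 − 9 = 8; premium: 22 − 18 = 4. high-risk stays.
Every type prefers its assigned level; separation holds.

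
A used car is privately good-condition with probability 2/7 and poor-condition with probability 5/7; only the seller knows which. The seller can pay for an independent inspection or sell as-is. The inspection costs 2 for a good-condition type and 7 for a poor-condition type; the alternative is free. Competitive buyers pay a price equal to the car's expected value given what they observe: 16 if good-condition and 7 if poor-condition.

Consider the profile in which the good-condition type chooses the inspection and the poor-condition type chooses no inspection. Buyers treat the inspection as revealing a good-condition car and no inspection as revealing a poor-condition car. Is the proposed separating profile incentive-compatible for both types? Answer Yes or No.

Under these beliefs, the inspection earns price 16 and no inspection earns price 7.
good-condition: the inspection nets 16 − 2 = 14; no inspection nets 7. good-condition prefers the inspection.
poor-condition: the inspection nets 16 − 7 = 9; no inspection nets 7. poor-condition would deviate to the inspection.
poor-condition has a profitable deviation, so the profile is not an equilibrium.

No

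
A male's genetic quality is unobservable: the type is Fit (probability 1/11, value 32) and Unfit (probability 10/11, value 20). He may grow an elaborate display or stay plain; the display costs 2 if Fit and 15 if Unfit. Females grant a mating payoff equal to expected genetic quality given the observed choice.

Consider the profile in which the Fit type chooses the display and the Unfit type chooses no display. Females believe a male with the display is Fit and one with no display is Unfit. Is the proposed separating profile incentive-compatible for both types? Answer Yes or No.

Under these beliefs, the display earns mating payoff 32 and no display earns mating payoff 20.
Fit: the display nets 32 − 2 = 30; no display nets 20. Fit prefers the display.
Unfit: the display nets 32 − 15 = 17; no display nets 20. Unfit prefers no display.
Neither type deviates, so the separating profile is an equilibrium.

Yes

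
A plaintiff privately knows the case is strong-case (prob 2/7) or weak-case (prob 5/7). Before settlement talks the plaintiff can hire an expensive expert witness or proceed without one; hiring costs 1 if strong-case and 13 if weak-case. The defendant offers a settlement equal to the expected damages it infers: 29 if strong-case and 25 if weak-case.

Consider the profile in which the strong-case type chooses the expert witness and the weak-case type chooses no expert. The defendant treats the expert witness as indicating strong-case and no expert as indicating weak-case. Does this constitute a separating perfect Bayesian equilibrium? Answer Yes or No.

Under these beliefs, the expert witness earns settlement 29 and no expert earns settlement 25.
strong-case: the expert witness nets 29 − 1 = 28; no expert nets 25. strong-case prefers the expert witness.
weak-case: the expert witness nets 29 − 13 = 16; no expert nets 25. weak-case prefers no expert.
Neither type deviates, so the separating profile is an equilibrium.

Yes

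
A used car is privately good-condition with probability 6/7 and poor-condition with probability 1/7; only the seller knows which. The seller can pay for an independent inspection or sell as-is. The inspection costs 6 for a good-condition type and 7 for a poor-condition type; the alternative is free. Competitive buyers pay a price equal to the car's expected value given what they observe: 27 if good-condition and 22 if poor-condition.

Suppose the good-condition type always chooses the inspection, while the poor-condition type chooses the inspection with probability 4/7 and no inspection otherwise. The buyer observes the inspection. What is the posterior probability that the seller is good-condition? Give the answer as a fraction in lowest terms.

P(the inspection) = (6/7)·1 + (1/7)·(4/7) = 46/49.
By Bayes' rule, P(good-condition | the inspection) = (6/7) / (46/49) = 21/23.

21/23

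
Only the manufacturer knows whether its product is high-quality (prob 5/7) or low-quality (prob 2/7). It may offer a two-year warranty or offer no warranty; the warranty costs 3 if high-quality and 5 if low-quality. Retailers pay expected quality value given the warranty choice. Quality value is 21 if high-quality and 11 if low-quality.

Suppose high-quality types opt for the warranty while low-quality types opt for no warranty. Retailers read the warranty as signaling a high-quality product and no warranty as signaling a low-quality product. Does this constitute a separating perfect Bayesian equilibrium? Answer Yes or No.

Under these beliefs, the warranty earns price 21 and no warranty earns price 11.
high-quality: the warranty nets 21 − 3 = 18; no warranty nets 11. high-quality prefers the warranty.
low-quality: the warranty nets 21 − 5 = 16; no warranty nets 11. low-quality would deviate to the warranty.
low-quality has a profitable deviation, so the profile is not an equilibrium.

No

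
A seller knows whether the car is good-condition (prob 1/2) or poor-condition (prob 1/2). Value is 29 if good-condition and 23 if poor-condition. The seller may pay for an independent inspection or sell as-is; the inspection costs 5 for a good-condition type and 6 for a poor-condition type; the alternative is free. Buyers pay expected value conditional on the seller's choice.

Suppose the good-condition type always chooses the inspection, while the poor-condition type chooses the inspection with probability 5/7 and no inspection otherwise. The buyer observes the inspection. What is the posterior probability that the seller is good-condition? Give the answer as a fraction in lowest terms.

7/12

P(the inspection) = (1/2)·1 + (1/2)·(5/7) = 6/7.
By Bayes' rule, P(good-condition | the inspection) = (1/2) / (6/7) = 7/12.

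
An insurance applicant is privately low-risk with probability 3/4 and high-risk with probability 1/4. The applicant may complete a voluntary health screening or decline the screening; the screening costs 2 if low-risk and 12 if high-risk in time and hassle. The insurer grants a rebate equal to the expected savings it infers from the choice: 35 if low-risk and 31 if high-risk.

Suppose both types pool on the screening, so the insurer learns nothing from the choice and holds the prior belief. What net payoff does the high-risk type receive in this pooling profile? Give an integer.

22

Pooled rebate = 3/4·35 + 1/4·31 = 34.
high-risk pays cost 12 for the screening, so net payoff = 34 − 12 = 22.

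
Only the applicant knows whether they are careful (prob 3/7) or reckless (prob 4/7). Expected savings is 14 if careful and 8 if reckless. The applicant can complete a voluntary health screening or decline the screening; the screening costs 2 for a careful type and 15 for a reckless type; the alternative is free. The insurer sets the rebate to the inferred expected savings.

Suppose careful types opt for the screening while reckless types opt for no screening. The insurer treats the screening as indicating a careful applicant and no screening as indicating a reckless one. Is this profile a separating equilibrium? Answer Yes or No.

Under these beliefs, the screening earns rebate 14 and no screening earns rebate 8.
careful: the screening nets 14 − 2 = 12; no screening nets 8. careful prefers the screening.
reckless: the screening nets 14 − 15 = -1; no screening nets 8. reckless prefers no screening.
Neither type deviates, so the separating profile is an equilibrium.

Yes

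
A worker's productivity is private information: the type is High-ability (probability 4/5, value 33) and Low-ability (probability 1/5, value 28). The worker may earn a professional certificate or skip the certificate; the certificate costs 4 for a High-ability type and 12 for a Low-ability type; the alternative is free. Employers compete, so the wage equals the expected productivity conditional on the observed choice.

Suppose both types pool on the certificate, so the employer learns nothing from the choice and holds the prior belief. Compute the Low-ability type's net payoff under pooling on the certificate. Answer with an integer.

20

Pooled wage = 4/5·33 + 1/5·28 = 32.
Low-ability pays cost 12 for the certificate, so net payoff = 32 − 12 = 20.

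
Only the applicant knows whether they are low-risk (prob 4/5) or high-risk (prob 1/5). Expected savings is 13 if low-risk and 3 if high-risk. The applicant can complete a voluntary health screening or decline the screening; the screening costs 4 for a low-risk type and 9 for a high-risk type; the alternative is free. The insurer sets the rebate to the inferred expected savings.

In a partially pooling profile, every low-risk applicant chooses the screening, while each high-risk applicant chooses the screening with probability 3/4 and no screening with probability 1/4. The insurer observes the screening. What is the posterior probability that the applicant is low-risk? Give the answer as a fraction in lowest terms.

P(the screening) = (4/5)·1 + (1/5)·(3/4) = 19/20.
By Bayes' rule, P(low-risk | the screening) = (4/5) / (19/20) = 16/19.

16/19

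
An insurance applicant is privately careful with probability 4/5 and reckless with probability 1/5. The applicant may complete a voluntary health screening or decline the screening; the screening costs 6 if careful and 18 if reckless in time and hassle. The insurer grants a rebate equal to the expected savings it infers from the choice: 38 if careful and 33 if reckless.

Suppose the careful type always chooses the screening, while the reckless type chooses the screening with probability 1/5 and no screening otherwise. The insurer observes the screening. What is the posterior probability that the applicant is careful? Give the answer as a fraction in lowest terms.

20/21

P(the screening) = (4/5)·1 + (1/5)·(1/5) = 21/25.
By Bayes' rule, P(careful | the screening) = (4/5) / (21/25) = 20/21.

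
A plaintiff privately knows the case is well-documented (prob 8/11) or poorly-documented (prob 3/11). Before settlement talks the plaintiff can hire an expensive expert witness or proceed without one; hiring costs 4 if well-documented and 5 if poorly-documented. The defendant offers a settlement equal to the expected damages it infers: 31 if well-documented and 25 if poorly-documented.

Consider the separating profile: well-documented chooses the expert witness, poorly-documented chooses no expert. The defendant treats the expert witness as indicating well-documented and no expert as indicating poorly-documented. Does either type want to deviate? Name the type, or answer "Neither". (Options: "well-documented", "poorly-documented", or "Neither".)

poorly-documented

The expert witness pays 31; no expert pays 25.
well-documented: assigned the expert witness, nets 31 − 4 = 27; deviating to no expert nets 25.
poorly-documented: assigned no expert, nets 25; deviating to the expert witness nets 31 − 5 = 26.
The poorly-documented type gains 1 by deviating.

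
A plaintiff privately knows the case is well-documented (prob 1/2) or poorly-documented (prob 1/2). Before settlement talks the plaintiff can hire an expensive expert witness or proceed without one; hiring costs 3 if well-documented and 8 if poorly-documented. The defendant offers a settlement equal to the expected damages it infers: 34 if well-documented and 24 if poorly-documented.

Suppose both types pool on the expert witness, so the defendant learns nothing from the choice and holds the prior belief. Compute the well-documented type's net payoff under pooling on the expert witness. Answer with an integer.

Pooled settlement = 1/2·34 + 1/2·24 = 29.
well-documented pays cost 3 for the expert witness, so net payoff = 29 − 3 = 26.

26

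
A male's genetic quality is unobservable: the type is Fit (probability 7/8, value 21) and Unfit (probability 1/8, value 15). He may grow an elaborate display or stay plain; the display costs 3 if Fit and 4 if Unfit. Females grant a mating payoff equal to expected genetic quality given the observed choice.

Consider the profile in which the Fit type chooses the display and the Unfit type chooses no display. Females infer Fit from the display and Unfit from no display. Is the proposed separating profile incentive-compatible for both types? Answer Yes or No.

No

Under these beliefs, the display earns mating payoff 21 and no display earns mating payoff 15.
Fit: the display nets 21 − 3 = 18; no display nets 15. Fit prefers the display.
Unfit: the display nets 21 − 4 = 17; no display nets 15. Unfit would deviate to the display.
Unfit has a profitable deviation, so the profile is not an equilibrium.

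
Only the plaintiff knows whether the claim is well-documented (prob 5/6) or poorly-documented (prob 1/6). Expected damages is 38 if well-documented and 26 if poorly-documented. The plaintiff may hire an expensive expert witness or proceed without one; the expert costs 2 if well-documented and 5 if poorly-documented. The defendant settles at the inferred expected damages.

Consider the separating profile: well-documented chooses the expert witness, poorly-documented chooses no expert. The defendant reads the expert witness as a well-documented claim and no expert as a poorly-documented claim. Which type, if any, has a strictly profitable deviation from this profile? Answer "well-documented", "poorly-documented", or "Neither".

poorly-documented

The expert witness pays 38; no expert pays 26.
well-documented: assigned the expert witness, nets 38 − 2 = 36; deviating to no expert nets 26.
poorly-documented: assigned no expert, nets 26; deviating to the expert witness nets 38 − 5 = 33.
The poorly-documented type gains 7 by deviating.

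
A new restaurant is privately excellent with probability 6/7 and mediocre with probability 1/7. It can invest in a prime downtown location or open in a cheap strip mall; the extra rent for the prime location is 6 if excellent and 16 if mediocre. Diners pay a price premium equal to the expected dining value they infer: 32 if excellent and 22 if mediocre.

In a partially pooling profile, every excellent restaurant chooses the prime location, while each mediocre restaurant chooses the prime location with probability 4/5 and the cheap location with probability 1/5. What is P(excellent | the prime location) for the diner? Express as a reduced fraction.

15/17

P(the prime location) = (6/7)·1 + (1/7)·(4/5) = 34/35.
By Bayes' rule, P(excellent | the prime location) = (6/7) / (34/35) = 15/17.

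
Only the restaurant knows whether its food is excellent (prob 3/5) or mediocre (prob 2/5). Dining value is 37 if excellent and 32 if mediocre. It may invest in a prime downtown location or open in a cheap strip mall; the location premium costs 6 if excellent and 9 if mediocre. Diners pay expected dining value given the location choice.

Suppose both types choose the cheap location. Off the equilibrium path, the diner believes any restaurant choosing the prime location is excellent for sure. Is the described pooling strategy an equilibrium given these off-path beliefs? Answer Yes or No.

Yes

On path, the diner holds the prior and pays 3/5·37 + 2/5·32 = 35. Off path (the prime location), believing excellent, it pays 37.
excellent: the cheap location nets 35; the prime location nets 37 − 6 = 31. excellent stays.
mediocre: the cheap location nets 35; the prime location nets 37 − 9 = 28. mediocre stays.
No type deviates, so pooling is sustained.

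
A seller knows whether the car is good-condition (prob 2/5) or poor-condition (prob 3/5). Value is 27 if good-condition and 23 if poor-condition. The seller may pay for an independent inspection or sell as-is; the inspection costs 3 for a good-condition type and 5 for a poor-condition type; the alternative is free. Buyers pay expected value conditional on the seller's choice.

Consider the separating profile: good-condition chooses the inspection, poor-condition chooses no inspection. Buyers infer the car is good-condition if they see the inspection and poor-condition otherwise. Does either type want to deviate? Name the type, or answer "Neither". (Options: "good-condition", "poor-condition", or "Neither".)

Neither

The inspection pays 27; no inspection pays 23.
good-condition: assigned the inspection, nets 27 − 3 = 24; deviating to no inspection nets 23.
poor-condition: assigned no inspection, nets 23; deviating to the inspection nets 27 − 5 = 22.
Both types strictly prefer their assigned action; no profitable deviation.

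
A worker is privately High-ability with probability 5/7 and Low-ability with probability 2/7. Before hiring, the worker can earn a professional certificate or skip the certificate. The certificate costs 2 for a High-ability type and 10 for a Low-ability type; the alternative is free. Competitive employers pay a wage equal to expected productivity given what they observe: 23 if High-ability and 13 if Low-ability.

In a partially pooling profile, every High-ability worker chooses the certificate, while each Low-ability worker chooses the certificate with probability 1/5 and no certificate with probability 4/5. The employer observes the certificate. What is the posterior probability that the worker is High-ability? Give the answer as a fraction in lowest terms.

25/27

P(the certificate) = (5/7)·1 + (2/7)·(1/5) = 27/35.
By Bayes' rule, P(High-ability | the certificate) = (5/7) / (27/35) = 25/27.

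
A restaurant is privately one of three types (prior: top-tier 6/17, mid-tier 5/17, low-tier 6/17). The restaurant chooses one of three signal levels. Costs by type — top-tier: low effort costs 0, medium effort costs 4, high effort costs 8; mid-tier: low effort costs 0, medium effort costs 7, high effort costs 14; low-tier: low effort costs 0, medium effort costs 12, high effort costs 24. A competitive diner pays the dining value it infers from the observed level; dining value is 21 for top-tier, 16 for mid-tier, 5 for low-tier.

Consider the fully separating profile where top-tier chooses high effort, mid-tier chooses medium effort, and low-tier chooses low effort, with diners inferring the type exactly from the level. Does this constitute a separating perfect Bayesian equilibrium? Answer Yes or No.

Separating price premiums: high effort → 21, medium effort → 16, low effort → 5.
top-tier (assigned high effort): low effort: 5 − 0 = 5; medium effort: 16 − 4 = 12; high effort: 21 − 8 = 13. top-tier stays.
mid-tier (assigned medium effort): low effort: 5 − 0 = 5; medium effort: 16 − 7 = 9; high effort: 21 − 14 = 7. mid-tier stays.
low-tier (assigned low effort): low effort: 5 − 0 = 5; medium effort: 16 − 12 = 4; high effort: 21 − 24 = -3. low-tier stays.
Every type prefers its assigned level; separation holds.

Yes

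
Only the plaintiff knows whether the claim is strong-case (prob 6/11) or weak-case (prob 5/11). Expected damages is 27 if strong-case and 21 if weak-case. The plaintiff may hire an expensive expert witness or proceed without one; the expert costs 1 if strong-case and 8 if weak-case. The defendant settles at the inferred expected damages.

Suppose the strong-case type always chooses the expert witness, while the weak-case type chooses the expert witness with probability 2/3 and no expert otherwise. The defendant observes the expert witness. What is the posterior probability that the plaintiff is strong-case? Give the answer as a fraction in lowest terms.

9/14

P(the expert witness) = (6/11)·1 + (5/11)·(2/3) = 28/33.
By Bayes' rule, P(strong-case | the expert witness) = (6/11) / (28/33) = 9/14.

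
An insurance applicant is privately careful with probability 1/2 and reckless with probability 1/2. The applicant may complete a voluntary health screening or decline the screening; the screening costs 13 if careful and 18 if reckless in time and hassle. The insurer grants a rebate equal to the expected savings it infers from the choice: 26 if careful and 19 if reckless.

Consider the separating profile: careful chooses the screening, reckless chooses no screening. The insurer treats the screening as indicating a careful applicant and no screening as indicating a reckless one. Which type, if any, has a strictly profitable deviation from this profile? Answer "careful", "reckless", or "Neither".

The screening pays 26; no screening pays 19.
careful: assigned the screening, nets 26 − 13 = 13; deviating to no screening nets 19.
reckless: assigned no screening, nets 19; deviating to the screening nets 26 − 18 = 8.
The careful type gains 6 by deviating.

careful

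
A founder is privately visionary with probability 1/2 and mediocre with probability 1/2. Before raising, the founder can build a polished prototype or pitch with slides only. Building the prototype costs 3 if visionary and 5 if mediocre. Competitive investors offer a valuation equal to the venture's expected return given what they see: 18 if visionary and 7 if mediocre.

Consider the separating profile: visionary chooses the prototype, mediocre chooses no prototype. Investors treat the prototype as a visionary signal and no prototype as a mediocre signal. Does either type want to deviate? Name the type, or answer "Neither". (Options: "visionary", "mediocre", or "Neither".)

mediocre

The prototype pays 18; no prototype pays 7.
visionary: assigned the prototype, nets 18 − 3 = 15; deviating to no prototype nets 7.
mediocre: assigned no prototype, nets 7; deviating to the prototype nets 18 − 5 = 13.
The mediocre type gains 6 by deviating.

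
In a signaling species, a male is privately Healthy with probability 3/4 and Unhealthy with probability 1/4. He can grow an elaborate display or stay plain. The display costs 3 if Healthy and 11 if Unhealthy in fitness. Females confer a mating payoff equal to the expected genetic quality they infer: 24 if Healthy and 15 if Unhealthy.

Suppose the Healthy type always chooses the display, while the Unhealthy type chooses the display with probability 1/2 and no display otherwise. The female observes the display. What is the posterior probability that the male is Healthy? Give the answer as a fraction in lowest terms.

P(the display) = (3/4)·1 + (1/4)·(1/2) = 7/8.
By Bayes' rule, P(Healthy | the display) = (3/4) / (7/8) = 6/7.

6/7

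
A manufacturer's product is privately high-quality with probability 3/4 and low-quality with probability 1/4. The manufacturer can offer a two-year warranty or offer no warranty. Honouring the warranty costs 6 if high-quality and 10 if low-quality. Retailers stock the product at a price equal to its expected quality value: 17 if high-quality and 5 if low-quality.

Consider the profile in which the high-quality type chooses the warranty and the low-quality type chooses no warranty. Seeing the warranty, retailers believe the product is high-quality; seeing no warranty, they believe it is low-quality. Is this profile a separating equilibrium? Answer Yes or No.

Under these beliefs, the warranty earns price 17 and no warranty earns price 5.
high-quality: the warranty nets 17 − 6 = 11; no warranty nets 5. high-quality prefers the warranty.
low-quality: the warranty nets 17 − 10 = 7; no warranty nets 5. low-quality would deviate to the warranty.
low-quality has a profitable deviation, so the profile is not an equilibrium.

No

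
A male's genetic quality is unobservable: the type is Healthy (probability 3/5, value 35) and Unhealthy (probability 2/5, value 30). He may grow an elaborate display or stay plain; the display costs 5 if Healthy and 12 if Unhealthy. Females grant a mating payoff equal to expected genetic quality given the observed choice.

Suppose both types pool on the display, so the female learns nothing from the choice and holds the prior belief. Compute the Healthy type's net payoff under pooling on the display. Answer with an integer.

Pooled mating payoff = 3/5·35 + 2/5·30 = 33.
Healthy pays cost 5 for the display, so net payoff = 33 − 5 = 28.

28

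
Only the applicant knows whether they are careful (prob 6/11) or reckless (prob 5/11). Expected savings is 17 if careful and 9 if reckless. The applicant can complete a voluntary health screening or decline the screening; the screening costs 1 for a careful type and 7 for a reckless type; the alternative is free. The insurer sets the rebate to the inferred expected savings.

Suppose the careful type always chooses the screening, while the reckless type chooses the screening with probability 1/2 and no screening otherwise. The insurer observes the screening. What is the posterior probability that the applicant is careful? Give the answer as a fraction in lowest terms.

P(the screening) = (6/11)·1 + (5/11)·(1/2) = 17/22.
By Bayes' rule, P(careful | the screening) = (6/11) / (17/22) = 12/17.

12/17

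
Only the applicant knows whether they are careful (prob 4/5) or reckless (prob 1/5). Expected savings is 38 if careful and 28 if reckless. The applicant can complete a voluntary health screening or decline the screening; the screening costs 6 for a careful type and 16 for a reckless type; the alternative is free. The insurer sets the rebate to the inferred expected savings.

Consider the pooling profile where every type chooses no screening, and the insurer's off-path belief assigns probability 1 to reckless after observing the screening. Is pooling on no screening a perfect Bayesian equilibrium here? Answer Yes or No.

On path, the insurer holds the prior and pays 4/5·38 + 1/5·28 = 36. Off path (the screening), believing reckless, it pays 28.
careful: no screening nets 36; the screening nets 28 − 6 = 22. careful stays.
reckless: no screening nets 36; the screening nets 28 − 16 = 12. reckless stays.
No type deviates, so pooling is sustained.

Yes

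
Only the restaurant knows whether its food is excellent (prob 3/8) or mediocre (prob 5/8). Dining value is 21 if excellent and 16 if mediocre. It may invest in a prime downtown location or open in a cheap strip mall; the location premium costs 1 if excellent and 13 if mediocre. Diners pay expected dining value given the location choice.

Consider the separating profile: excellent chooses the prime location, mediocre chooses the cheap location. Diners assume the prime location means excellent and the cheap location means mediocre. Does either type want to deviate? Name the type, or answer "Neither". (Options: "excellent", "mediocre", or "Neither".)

The prime location pays 21; the cheap location pays 16.
excellent: assigned the prime location, nets 21 − 1 = 20; deviating to the cheap location nets 16.
mediocre: assigned the cheap location, nets 16; deviating to the prime location nets 21 − 13 = 8.
Both types strictly prefer their assigned action; no profitable deviation.

Neither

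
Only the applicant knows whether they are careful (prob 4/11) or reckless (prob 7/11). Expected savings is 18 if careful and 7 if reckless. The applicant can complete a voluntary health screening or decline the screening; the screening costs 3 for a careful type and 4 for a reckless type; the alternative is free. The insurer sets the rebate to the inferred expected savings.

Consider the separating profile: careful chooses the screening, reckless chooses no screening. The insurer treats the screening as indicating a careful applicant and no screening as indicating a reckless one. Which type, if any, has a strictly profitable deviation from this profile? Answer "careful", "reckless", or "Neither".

The screening pays 18; no screening pays 7.
careful: assigned the screening, nets 18 − 3 = 15; deviating to no screening nets 7.
reckless: assigned no screening, nets 7; deviating to the screening nets 18 − 4 = 14.
The reckless type gains 7 by deviating.

reckless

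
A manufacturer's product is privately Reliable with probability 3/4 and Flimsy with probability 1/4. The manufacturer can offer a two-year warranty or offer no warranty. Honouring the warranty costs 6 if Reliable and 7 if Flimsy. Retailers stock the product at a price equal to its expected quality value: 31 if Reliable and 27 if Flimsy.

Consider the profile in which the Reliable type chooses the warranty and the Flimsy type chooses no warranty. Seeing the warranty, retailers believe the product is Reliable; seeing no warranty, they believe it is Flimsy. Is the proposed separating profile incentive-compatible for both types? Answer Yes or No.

No

Under these beliefs, the warranty earns price 31 and no warranty earns price 27.
Reliable: the warranty nets 31 − 6 = 25; no warranty nets 27. Reliable would deviate to no warranty.
Flimsy: the warranty nets 31 − 7 = 24; no warranty nets 27. Flimsy prefers no warranty.
Reliable has a profitable deviation, so the profile is not an equilibrium.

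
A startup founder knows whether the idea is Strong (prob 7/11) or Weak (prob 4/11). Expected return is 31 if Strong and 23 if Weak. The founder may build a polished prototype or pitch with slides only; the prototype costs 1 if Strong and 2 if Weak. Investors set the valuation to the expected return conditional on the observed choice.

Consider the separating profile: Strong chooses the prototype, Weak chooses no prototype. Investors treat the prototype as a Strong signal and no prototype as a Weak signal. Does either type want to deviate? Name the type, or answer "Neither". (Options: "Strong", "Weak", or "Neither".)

The prototype pays 31; no prototype pays 23.
Strong: assigned the prototype, nets 31 − 1 = 30; deviating to no prototype nets 23.
Weak: assigned no prototype, nets 23; deviating to the prototype nets 31 − 2 = 29.
The Weak type gains 6 by deviating.

Weak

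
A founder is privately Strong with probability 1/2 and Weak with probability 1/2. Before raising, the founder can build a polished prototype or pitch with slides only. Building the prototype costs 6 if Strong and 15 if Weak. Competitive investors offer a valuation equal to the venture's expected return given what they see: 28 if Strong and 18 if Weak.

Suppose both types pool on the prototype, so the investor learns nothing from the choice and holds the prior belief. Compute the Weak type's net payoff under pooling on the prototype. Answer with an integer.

8

Pooled valuation = 1/2·28 + 1/2·18 = 23.
Weak pays cost 15 for the prototype, so net payoff = 23 − 15 = 8.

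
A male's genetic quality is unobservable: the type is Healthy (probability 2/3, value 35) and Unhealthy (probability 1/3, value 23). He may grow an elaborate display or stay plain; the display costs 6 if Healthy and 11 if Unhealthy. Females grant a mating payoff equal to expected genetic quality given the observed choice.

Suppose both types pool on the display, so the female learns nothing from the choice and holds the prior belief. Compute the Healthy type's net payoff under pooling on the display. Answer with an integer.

Pooled mating payoff = 2/3·35 + 1/3·23 = 31.
Healthy pays cost 6 for the display, so net payoff = 31 − 6 = 25.

25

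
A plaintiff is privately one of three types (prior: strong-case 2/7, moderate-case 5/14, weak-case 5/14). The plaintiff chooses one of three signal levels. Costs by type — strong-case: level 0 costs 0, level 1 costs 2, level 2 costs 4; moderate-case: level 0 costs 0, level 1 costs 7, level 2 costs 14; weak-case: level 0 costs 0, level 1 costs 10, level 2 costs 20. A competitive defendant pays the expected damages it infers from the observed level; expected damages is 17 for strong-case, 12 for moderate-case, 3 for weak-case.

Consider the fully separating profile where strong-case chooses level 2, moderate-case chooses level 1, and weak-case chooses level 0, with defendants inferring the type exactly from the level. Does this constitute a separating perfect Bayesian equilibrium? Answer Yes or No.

Yes

Separating settlements: level 2 → 17, level 1 → 12, level 0 → 3.
strong-case (assigned level 2): level 0: 3 − 0 = 3; level 1: 12 − 2 = 10; level 2: 17 − 4 = 13. strong-case stays.
moderate-case (assigned level 1): level 0: 3 − 0 = 3; level 1: 12 − 7 = 5; level 2: 17 − 14 = 3. moderate-case stays.
weak-case (assigned level 0): level 0: 3 − 0 = 3; level 1: 12 − 10 = 2; level 2: 17 − 20 = -3. weak-case stays.
Every type prefers its assigned level; separation holds.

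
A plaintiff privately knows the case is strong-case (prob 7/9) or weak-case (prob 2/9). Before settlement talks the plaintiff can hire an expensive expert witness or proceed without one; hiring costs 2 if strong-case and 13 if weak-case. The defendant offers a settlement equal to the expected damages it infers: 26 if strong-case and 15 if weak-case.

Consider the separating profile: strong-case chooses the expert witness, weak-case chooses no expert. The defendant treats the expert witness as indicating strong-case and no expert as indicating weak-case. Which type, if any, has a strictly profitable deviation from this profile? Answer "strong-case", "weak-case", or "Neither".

Neither

The expert witness pays 26; no expert pays 15.
strong-case: assigned the expert witness, nets 26 − 2 = 24; deviating to no expert nets 15.
weak-case: assigned no expert, nets 15; deviating to the expert witness nets 26 − 13 = 13.
Both types strictly prefer their assigned action; no profitable deviation.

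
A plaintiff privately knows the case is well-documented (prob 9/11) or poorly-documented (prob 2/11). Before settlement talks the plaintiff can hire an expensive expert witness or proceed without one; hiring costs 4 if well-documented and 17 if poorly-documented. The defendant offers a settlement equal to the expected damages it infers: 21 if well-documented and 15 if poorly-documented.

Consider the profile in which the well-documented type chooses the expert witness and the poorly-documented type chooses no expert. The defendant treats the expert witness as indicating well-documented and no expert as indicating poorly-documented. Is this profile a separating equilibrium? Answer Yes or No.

Under these beliefs, the expert witness earns settlement 21 and no expert earns settlement 15.
well-documented: the expert witness nets 21 − 4 = 17; no expert nets 15. well-documented prefers the expert witness.
poorly-documented: the expert witness nets 21 − 17 = 4; no expert nets 15. poorly-documented prefers no expert.
Neither type deviates, so the separating profile is an equilibrium.

Yes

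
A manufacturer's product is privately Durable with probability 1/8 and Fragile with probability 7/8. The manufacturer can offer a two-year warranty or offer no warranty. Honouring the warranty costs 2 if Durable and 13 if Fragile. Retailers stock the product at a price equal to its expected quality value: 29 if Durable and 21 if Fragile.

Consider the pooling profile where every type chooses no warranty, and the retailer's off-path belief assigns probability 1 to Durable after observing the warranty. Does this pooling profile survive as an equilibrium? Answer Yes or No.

No

On path, the retailer holds the prior and pays 1/8·29 + 7/8·21 = 22. Off path (the warranty), believing Durable, it pays 29.
Durable: no warranty nets 22; the warranty nets 29 − 2 = 27. Durable would deviate.
Fragile: no warranty nets 22; the warranty nets 29 − 13 = 16. Fragile stays.
A type deviates, so pooling fails.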